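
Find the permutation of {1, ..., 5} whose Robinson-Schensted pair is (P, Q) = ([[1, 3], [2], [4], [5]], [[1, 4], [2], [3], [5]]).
5 4 2 3 1

Reverse RSK: for i = n, n-1, ..., 1, locate i in Q, remove the corresponding corner cell from P, and reverse-bump its entry up through P; the value ejected from row 1 is w(i).

So w = 5 4 2 3 1.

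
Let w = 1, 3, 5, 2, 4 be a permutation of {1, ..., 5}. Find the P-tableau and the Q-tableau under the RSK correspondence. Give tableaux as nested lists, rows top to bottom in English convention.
P = [[1, 2, 4], [3, 5]], Q = [[1, 2, 3], [4, 5]]

Insert each entry of the permutation into P by Schensted row insertion, recording in Q the position of each new cell.

Insert 1: appended to row 1. P = [[1]], Q = [[1]].
Insert 3: appended to row 1. P = [[1, 3]], Q = [[1, 2]].
Insert 5: appended to row 1. P = [[1, 3, 5]], Q = [[1, 2, 3]].
Insert 2: 2 bumps 3 from row 1; 3 starts row 2. P = [[1, 2, 5], [3]], Q = [[1, 2, 3], [4]].
Insert 4: 4 bumps 5 from row 1; 5 appends to row 2. P = [[1, 2, 4], [3, 5]], Q = [[1, 2, 3], [4, 5]].

So P = [[1, 2, 4], [3, 5]], Q = [[1, 2, 3], [4, 5]].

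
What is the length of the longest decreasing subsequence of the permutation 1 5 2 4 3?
3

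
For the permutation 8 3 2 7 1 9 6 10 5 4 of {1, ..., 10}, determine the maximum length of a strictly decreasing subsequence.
5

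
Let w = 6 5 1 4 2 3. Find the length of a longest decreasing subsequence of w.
4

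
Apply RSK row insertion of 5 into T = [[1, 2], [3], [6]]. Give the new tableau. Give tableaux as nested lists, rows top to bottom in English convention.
5 is larger than every entry of row 1, so it is appended to row 1. The new tableau is [[1, 2, 5], [3], [6]].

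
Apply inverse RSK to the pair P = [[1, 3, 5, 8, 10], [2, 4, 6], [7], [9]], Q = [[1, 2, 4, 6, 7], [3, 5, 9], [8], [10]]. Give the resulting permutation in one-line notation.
Reverse RSK: for i = n, n-1, ..., 1, locate i in Q, remove the corresponding corner cell from P, and reverse-bump its entry up through P; the value ejected from row 1 is w(i).

So w = 2 4 1 9 7 8 10 3 6 5.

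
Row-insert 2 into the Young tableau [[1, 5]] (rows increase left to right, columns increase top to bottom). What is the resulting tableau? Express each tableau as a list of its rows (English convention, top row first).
[[1, 2], [5]]

In row 1, 2 replaces 5 (the leftmost entry greater than 2); 5 is bumped to row 2. 5 starts a new row 2. The new tableau is [[1, 2], [5]].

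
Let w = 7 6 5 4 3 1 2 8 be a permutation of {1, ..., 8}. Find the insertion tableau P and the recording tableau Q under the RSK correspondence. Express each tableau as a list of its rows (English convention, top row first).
Insert each entry of the permutation into P by Schensted row insertion, recording in Q the position of each new cell.

Insert 7: appended to row 1. P = [[7]].
Insert 6: 6 bumps 7 from row 1; 7 starts row 2. P = [[6], [7]].
Insert 5: 5 bumps 6 from row 1; 6 bumps 7 from row 2; 7 starts row 3. P = [[5], [6], [7]].
Insert 4: 4 bumps 5 from row 1; 5 bumps 6 from row 2; 6 bumps 7 from row 3; 7 starts row 4. P = [[4], [5], [6], [7]].
Insert 3: 3 bumps 4 from row 1; 4 bumps 5 from row 2; 5 bumps 6 from row 3; 6 bumps 7 from row 4; 7 starts row 5. P = [[3], [4], [5], [6], [7]].
Insert 1: 1 bumps 3 from row 1; 3 bumps 4 from row 2; 4 bumps 5 from row 3; 5 bumps 6 from row 4; 6 bumps 7 from row 5; 7 starts row 6. P = [[1], [3], [4], [5], [6], [7]].
Insert 2: appended to row 1. P = [[1, 2], [3], [4], [5], [6], [7]].
Insert 8: appended to row 1. P = [[1, 2, 8], [3], [4], [5], [6], [7]].

So P = [[1, 2, 8], [3], [4], [5], [6], [7]], Q = [[1, 7, 8], [2], [3], [4], [5], [6]].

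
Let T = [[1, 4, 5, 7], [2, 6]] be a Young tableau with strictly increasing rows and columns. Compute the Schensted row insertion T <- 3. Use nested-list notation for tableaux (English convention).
[[1, 3, 5, 7], [2, 4], [6]]

In row 1, 3 replaces 4 (the leftmost entry greater than 3); 4 is bumped to row 2. In row 2, 4 replaces 6 (the leftmost entry greater than 4); 6 is bumped to row 3. 6 starts a new row 3. The new tableau is [[1, 3, 5, 7], [2, 4], [6]].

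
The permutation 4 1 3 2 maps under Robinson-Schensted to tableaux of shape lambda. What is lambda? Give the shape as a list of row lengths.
[2, 1, 1]

Row-insert each entry into an empty tableau.

After inserting 4: P = [[4]].
After inserting 1: P = [[1], [4]].
After inserting 3: P = [[1, 3], [4]].
After inserting 2: P = [[1, 2], [3], [4]].

The final insertion tableau P = [[1, 2], [3], [4]] has shape [2, 1, 1].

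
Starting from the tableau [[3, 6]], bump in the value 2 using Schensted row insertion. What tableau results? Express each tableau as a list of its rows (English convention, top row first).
In row 1, 2 replaces 3 (the leftmost entry greater than 2); 3 is bumped to row 2. 3 starts a new row 2. The new tableau is [[2, 6], [3]].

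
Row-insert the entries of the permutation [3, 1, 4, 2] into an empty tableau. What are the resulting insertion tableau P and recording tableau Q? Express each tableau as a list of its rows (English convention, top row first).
Insert each entry of the permutation into P by Schensted row insertion, recording in Q the position of each new cell.

Insert 3: appended to row 1. P = [[3]], Q = [[1]].
Insert 1: 1 bumps 3 from row 1; 3 starts row 2. P = [[1], [3]], Q = [[1], [2]].
Insert 4: appended to row 1. P = [[1, 4], [3]], Q = [[1, 3], [2]].
Insert 2: 2 bumps 4 from row 1; 4 appends to row 2. P = [[1, 2], [3, 4]], Q = [[1, 3], [2, 4]].

So P = [[1, 2], [3, 4]], Q = [[1, 3], [2, 4]].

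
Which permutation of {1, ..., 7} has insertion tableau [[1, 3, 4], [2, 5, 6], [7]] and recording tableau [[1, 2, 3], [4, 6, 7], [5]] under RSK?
Reverse RSK: for i = n, n-1, ..., 1, locate i in Q, remove the corresponding corner cell from P, and reverse-bump its entry up through P; the value ejected from row 1 is w(i).

So w = 2 5 7 6 1 3 4.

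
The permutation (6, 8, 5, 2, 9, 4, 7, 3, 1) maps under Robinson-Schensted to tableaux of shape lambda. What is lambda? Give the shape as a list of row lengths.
[3, 3, 1, 1, 1]

Row-insert each entry into an empty tableau.

After inserting 6: P = [[6]].
After inserting 8: P = [[6, 8]].
After inserting 5: P = [[5, 8], [6]].
After inserting 2: P = [[2, 8], [5], [6]].
After inserting 9: P = [[2, 8, 9], [5], [6]].
After inserting 4: P = [[2, 4, 9], [5, 8], [6]].
After inserting 7: P = [[2, 4, 7], [5, 8, 9], [6]].
After inserting 3: P = [[2, 3, 7], [4, 8, 9], [5], [6]].
After inserting 1: P = [[1, 3, 7], [2, 8, 9], [4], [5], [6]].

The final insertion tableau P = [[1, 3, 7], [2, 8, 9], [4], [5], [6]] has shape [3, 3, 1, 1, 1].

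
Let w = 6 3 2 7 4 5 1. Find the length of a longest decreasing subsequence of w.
4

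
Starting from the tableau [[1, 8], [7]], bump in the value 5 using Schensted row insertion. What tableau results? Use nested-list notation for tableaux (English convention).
In row 1, 5 replaces 8 (the leftmost entry greater than 5); 8 is bumped to row 2. 8 is appended to row 2. The new tableau is [[1, 5], [7, 8]].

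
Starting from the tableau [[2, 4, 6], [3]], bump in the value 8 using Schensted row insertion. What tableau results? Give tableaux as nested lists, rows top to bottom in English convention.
[[2, 4, 6, 8], [3]]

8 is larger than every entry of row 1, so it is appended to row 1. The new tableau is [[2, 4, 6, 8], [3]].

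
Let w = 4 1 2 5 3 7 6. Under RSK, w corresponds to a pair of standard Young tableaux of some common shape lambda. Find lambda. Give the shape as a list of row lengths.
[4, 3]

Row-insert each entry into an empty tableau.

After inserting 4: P = [[4]].
After inserting 1: P = [[1], [4]].
After inserting 2: P = [[1, 2], [4]].
After inserting 5: P = [[1, 2, 5], [4]].
After inserting 3: P = [[1, 2, 3], [4, 5]].
After inserting 7: P = [[1, 2, 3, 7], [4, 5]].
After inserting 6: P = [[1, 2, 3, 6], [4, 5, 7]].

The final insertion tableau P = [[1, 2, 3, 6], [4, 5, 7]] has shape [4, 3].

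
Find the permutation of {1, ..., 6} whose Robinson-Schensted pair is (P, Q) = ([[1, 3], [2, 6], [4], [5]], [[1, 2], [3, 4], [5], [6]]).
Reverse the RSK construction: for i from n down to 1, find the cell of Q containing i, remove the entry at that cell from P, and reverse-bump it up through P; the value ejected from row 1 is w(i).

Step i=6: Q has 6 at row 4, column 1; remove 5 from row 4 of P and reverse-bump: 5 enters row 3 and ejects 4; 4 enters row 2 and ejects 2; 2 enters row 1 and ejects 1. So w(6) = 1. P is now [[2, 3], [4, 6], [5]].
Step i=5: Q has 5 at row 3, column 1; remove 5 from row 3 of P and reverse-bump: 5 enters row 2 and ejects 4; 4 enters row 1 and ejects 3. So w(5) = 3. P is now [[2, 4], [5, 6]].
Step i=4: Q has 4 at row 2, column 2; remove 6 from row 2 of P and reverse-bump: 6 enters row 1 and ejects 4. So w(4) = 4. P is now [[2, 6], [5]].
Step i=3: Q has 3 at row 2, column 1; remove 5 from row 2 of P and reverse-bump: 5 enters row 1 and ejects 2. So w(3) = 2. P is now [[5, 6]].
Step i=2: Q has 2 at row 1, column 2; remove that cell from P, ejecting 6. So w(2) = 6. P is now [[5]].
Step i=1: Q has 1 at row 1, column 1; remove that cell from P, ejecting 5. So w(1) = 5. P is now [].

So w = 5 6 2 4 3 1.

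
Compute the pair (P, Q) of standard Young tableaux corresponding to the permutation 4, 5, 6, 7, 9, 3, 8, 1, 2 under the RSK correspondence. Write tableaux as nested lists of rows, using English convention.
P = [[1, 2, 6, 7, 8], [3, 5], [4, 9]], Q = [[1, 2, 3, 4, 5], [6, 7], [8, 9]]

Insert each entry of the permutation into P by Schensted row insertion, recording in Q the position of each new cell.

Insert 4: appended to row 1. P = [[4]].
Insert 5: appended to row 1. P = [[4, 5]].
Insert 6: appended to row 1. P = [[4, 5, 6]].
Insert 7: appended to row 1. P = [[4, 5, 6, 7]].
Insert 9: appended to row 1. P = [[4, 5, 6, 7, 9]].
Insert 3: 3 bumps 4 from row 1; 4 starts row 2. P = [[3, 5, 6, 7, 9], [4]].
Insert 8: 8 bumps 9 from row 1; 9 appends to row 2. P = [[3, 5, 6, 7, 8], [4, 9]].
Insert 1: 1 bumps 3 from row 1; 3 bumps 4 from row 2; 4 starts row 3. P = [[1, 5, 6, 7, 8], [3, 9], [4]].
Insert 2: 2 bumps 5 from row 1; 5 bumps 9 from row 2; 9 appends to row 3. P = [[1, 2, 6, 7, 8], [3, 5], [4, 9]].

So P = [[1, 2, 6, 7, 8], [3, 5], [4, 9]], Q = [[1, 2, 3, 4, 5], [6, 7], [8, 9]].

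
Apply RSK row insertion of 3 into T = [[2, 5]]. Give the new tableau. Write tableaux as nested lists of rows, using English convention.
In row 1, 3 replaces 5 (the leftmost entry greater than 3); 5 is bumped to row 2. 5 starts a new row 2. The new tableau is [[2, 3], [5]].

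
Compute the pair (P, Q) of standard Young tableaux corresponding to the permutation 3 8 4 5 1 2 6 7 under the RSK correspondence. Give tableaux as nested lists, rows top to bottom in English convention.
Insert each entry of the permutation into P by Schensted row insertion, recording in Q the position of each new cell.

Insert 3: appended to row 1. P = [[3]].
Insert 8: appended to row 1. P = [[3, 8]].
Insert 4: 4 bumps 8 from row 1; 8 starts row 2. P = [[3, 4], [8]].
Insert 5: appended to row 1. P = [[3, 4, 5], [8]].
Insert 1: 1 bumps 3 from row 1; 3 bumps 8 from row 2; 8 starts row 3. P = [[1, 4, 5], [3], [8]].
Insert 2: 2 bumps 4 from row 1; 4 appends to row 2. P = [[1, 2, 5], [3, 4], [8]].
Insert 6: appended to row 1. P = [[1, 2, 5, 6], [3, 4], [8]].
Insert 7: appended to row 1. P = [[1, 2, 5, 6, 7], [3, 4], [8]].

So P = [[1, 2, 5, 6, 7], [3, 4], [8]], Q = [[1, 2, 4, 7, 8], [3, 6], [5]].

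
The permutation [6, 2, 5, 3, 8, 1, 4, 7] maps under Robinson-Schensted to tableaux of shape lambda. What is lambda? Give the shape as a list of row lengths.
[4, 2, 1, 1]

Row-insert each entry into an empty tableau.

After inserting 6: P = [[6]].
After inserting 2: P = [[2], [6]].
After inserting 5: P = [[2, 5], [6]].
After inserting 3: P = [[2, 3], [5], [6]].
After inserting 8: P = [[2, 3, 8], [5], [6]].
After inserting 1: P = [[1, 3, 8], [2], [5], [6]].
After inserting 4: P = [[1, 3, 4], [2, 8], [5], [6]].
After inserting 7: P = [[1, 3, 4, 7], [2, 8], [5], [6]].

The final insertion tableau P = [[1, 3, 4, 7], [2, 8], [5], [6]] has shape [4, 2, 1, 1].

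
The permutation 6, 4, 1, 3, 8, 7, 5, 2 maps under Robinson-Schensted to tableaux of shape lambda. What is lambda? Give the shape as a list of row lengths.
[3, 2, 2, 1]

Row-insert each entry into an empty tableau.

After inserting 6: P = [[6]].
After inserting 4: P = [[4], [6]].
After inserting 1: P = [[1], [4], [6]].
After inserting 3: P = [[1, 3], [4], [6]].
After inserting 8: P = [[1, 3, 8], [4], [6]].
After inserting 7: P = [[1, 3, 7], [4, 8], [6]].
After inserting 5: P = [[1, 3, 5], [4, 7], [6, 8]].
After inserting 2: P = [[1, 2, 5], [3, 7], [4, 8], [6]].

The final insertion tableau P = [[1, 2, 5], [3, 7], [4, 8], [6]] has shape [3, 2, 2, 1].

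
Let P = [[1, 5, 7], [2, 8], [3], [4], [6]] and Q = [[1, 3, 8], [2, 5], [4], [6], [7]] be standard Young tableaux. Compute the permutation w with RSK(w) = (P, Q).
Reverse the RSK construction: for i from n down to 1, find the cell of Q containing i, remove the entry at that cell from P, and reverse-bump it up through P; the value ejected from row 1 is w(i).

Step i=8: Q has 8 at row 1, column 3; remove that cell from P, ejecting 7. So w(8) = 7. P is now [[1, 5], [2, 8], [3], [4], [6]].
Step i=7: Q has 7 at row 5, column 1; remove 6 from row 5 of P and reverse-bump: 6 enters row 4 and ejects 4; 4 enters row 3 and ejects 3; 3 enters row 2 and ejects 2; 2 enters row 1 and ejects 1. So w(7) = 1. P is now [[2, 5], [3, 8], [4], [6]].
Step i=6: Q has 6 at row 4, column 1; remove 6 from row 4 of P and reverse-bump: 6 enters row 3 and ejects 4; 4 enters row 2 and ejects 3; 3 enters row 1 and ejects 2. So w(6) = 2. P is now [[3, 5], [4, 8], [6]].
Step i=5: Q has 5 at row 2, column 2; remove 8 from row 2 of P and reverse-bump: 8 enters row 1 and ejects 5. So w(5) = 5. P is now [[3, 8], [4], [6]].
Step i=4: Q has 4 at row 3, column 1; remove 6 from row 3 of P and reverse-bump: 6 enters row 2 and ejects 4; 4 enters row 1 and ejects 3. So w(4) = 3. P is now [[4, 8], [6]].
Step i=3: Q has 3 at row 1, column 2; remove that cell from P, ejecting 8. So w(3) = 8. P is now [[4], [6]].
Step i=2: Q has 2 at row 2, column 1; remove 6 from row 2 of P and reverse-bump: 6 enters row 1 and ejects 4. So w(2) = 4. P is now [[6]].
Step i=1: Q has 1 at row 1, column 1; remove that cell from P, ejecting 6. So w(1) = 6. P is now [].

So w = 6 4 8 3 5 2 1 7.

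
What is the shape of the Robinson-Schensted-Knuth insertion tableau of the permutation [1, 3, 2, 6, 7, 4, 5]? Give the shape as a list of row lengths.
[4, 3]

Row-insert each entry into an empty tableau.

After inserting 1: P = [[1]].
After inserting 3: P = [[1, 3]].
After inserting 2: P = [[1, 2], [3]].
After inserting 6: P = [[1, 2, 6], [3]].
After inserting 7: P = [[1, 2, 6, 7], [3]].
After inserting 4: P = [[1, 2, 4, 7], [3, 6]].
After inserting 5: P = [[1, 2, 4, 5], [3, 6, 7]].

The final insertion tableau P = [[1, 2, 4, 5], [3, 6, 7]] has shape [4, 3].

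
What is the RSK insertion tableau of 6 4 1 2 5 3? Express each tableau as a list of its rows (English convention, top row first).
Insert 6: appended to row 1. P = [[6]].
Insert 4: 4 bumps 6 from row 1; 6 starts row 2. P = [[4], [6]].
Insert 1: 1 bumps 4 from row 1; 4 bumps 6 from row 2; 6 starts row 3. P = [[1], [4], [6]].
Insert 2: appended to row 1. P = [[1, 2], [4], [6]].
Insert 5: appended to row 1. P = [[1, 2, 5], [4], [6]].
Insert 3: 3 bumps 5 from row 1; 5 appends to row 2. P = [[1, 2, 3], [4, 5], [6]].

So P = [[1, 2, 3], [4, 5], [6]].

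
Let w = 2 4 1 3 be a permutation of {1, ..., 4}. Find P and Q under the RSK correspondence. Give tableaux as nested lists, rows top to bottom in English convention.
Insert each entry of the permutation into P by Schensted row insertion, recording in Q the position of each new cell.

Insert 2: appended to row 1. P = [[2]].
Insert 4: appended to row 1. P = [[2, 4]].
Insert 1: 1 bumps 2 from row 1; 2 starts row 2. P = [[1, 4], [2]].
Insert 3: 3 bumps 4 from row 1; 4 appends to row 2. P = [[1, 3], [2, 4]].

So P = [[1, 3], [2, 4]], Q = [[1, 2], [3, 4]].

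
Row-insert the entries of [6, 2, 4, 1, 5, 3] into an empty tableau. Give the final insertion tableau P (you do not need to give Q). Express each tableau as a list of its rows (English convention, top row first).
Insert 6: appended to row 1. P = [[6]].
Insert 2: 2 bumps 6 from row 1; 6 starts row 2. P = [[2], [6]].
Insert 4: appended to row 1. P = [[2, 4], [6]].
Insert 1: 1 bumps 2 from row 1; 2 bumps 6 from row 2; 6 starts row 3. P = [[1, 4], [2], [6]].
Insert 5: appended to row 1. P = [[1, 4, 5], [2], [6]].
Insert 3: 3 bumps 4 from row 1; 4 appends to row 2. P = [[1, 3, 5], [2, 4], [6]].

So P = [[1, 3, 5], [2, 4], [6]].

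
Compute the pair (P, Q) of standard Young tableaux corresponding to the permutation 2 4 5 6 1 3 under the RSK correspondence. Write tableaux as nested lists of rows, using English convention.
P = [[1, 3, 5, 6], [2, 4]], Q = [[1, 2, 3, 4], [5, 6]]

Insert each entry of the permutation into P by Schensted row insertion, recording in Q the position of each new cell.

Insert 2: appended to row 1. P = [[2]].
Insert 4: appended to row 1. P = [[2, 4]].
Insert 5: appended to row 1. P = [[2, 4, 5]].
Insert 6: appended to row 1. P = [[2, 4, 5, 6]].
Insert 1: 1 bumps 2 from row 1; 2 starts row 2. P = [[1, 4, 5, 6], [2]].
Insert 3: 3 bumps 4 from row 1; 4 appends to row 2. P = [[1, 3, 5, 6], [2, 4]].

So P = [[1, 3, 5, 6], [2, 4]], Q = [[1, 2, 3, 4], [5, 6]].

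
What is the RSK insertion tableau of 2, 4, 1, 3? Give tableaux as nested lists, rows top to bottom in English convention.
Insert 2: appended to row 1. P = [[2]].
Insert 4: appended to row 1. P = [[2, 4]].
Insert 1: 1 bumps 2 from row 1; 2 starts row 2. P = [[1, 4], [2]].
Insert 3: 3 bumps 4 from row 1; 4 appends to row 2. P = [[1, 3], [2, 4]].

So P = [[1, 3], [2, 4]].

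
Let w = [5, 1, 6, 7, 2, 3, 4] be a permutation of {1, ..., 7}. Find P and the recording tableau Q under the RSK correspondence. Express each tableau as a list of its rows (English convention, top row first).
P = [[1, 2, 3, 4], [5, 6, 7]], Q = [[1, 3, 4, 7], [2, 5, 6]]

Insert each entry of the permutation into P by Schensted row insertion, recording in Q the position of each new cell.

After inserting 5: P = [[5]].
After inserting 1: P = [[1], [5]].
After inserting 6: P = [[1, 6], [5]].
After inserting 7: P = [[1, 6, 7], [5]].
After inserting 2: P = [[1, 2, 7], [5, 6]].
After inserting 3: P = [[1, 2, 3], [5, 6, 7]].
After inserting 4: P = [[1, 2, 3, 4], [5, 6, 7]].

So P = [[1, 2, 3, 4], [5, 6, 7]], Q = [[1, 3, 4, 7], [2, 5, 6]].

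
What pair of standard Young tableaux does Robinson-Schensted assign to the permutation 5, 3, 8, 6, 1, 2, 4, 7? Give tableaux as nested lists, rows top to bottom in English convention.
Insert each entry of the permutation into P by Schensted row insertion, recording in Q the position of each new cell.

Insert 5: appended to row 1. P = [[5]], Q = [[1]].
Insert 3: 3 bumps 5 from row 1; 5 starts row 2. P = [[3], [5]], Q = [[1], [2]].
Insert 8: appended to row 1. P = [[3, 8], [5]], Q = [[1, 3], [2]].
Insert 6: 6 bumps 8 from row 1; 8 appends to row 2. P = [[3, 6], [5, 8]], Q = [[1, 3], [2, 4]].
Insert 1: 1 bumps 3 from row 1; 3 bumps 5 from row 2; 5 starts row 3. P = [[1, 6], [3, 8], [5]], Q = [[1, 3], [2, 4], [5]].
Insert 2: 2 bumps 6 from row 1; 6 bumps 8 from row 2; 8 appends to row 3. P = [[1, 2], [3, 6], [5, 8]], Q = [[1, 3], [2, 4], [5, 6]].
Insert 4: appended to row 1. P = [[1, 2, 4], [3, 6], [5, 8]], Q = [[1, 3, 7], [2, 4], [5, 6]].
Insert 7: appended to row 1. P = [[1, 2, 4, 7], [3, 6], [5, 8]], Q = [[1, 3, 7, 8], [2, 4], [5, 6]].

So P = [[1, 2, 4, 7], [3, 6], [5, 8]], Q = [[1, 3, 7, 8], [2, 4], [5, 6]].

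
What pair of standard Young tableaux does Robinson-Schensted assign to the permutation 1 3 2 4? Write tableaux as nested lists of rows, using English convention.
P = [[1, 2, 4], [3]], Q = [[1, 2, 4], [3]]

Insert each entry of the permutation into P by Schensted row insertion, recording in Q the position of each new cell.

Insert 1: appended to row 1. P = [[1]].
Insert 3: appended to row 1. P = [[1, 3]].
Insert 2: 2 bumps 3 from row 1; 3 starts row 2. P = [[1, 2], [3]].
Insert 4: appended to row 1. P = [[1, 2, 4], [3]].

So P = [[1, 2, 4], [3]], Q = [[1, 2, 4], [3]].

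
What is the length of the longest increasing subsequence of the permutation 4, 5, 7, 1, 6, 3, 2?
3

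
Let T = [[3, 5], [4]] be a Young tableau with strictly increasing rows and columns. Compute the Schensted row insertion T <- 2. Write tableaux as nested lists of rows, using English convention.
[[2, 5], [3], [4]]

In row 1, 2 replaces 3 (the leftmost entry greater than 2); 3 is bumped to row 2. In row 2, 3 replaces 4 (the leftmost entry greater than 3); 4 is bumped to row 3. 4 starts a new row 3. The new tableau is [[2, 5], [3], [4]].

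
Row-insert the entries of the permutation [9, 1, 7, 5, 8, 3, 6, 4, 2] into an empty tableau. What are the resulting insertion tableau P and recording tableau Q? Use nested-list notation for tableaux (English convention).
P = [[1, 2, 4], [3, 6], [5, 8], [7], [9]], Q = [[1, 3, 5], [2, 7], [4, 8], [6], [9]]

Insert each entry of the permutation into P by Schensted row insertion, recording in Q the position of each new cell.

Insert 9: appended to row 1. P = [[9]].
Insert 1: 1 bumps 9 from row 1; 9 starts row 2. P = [[1], [9]].
Insert 7: appended to row 1. P = [[1, 7], [9]].
Insert 5: 5 bumps 7 from row 1; 7 bumps 9 from row 2; 9 starts row 3. P = [[1, 5], [7], [9]].
Insert 8: appended to row 1. P = [[1, 5, 8], [7], [9]].
Insert 3: 3 bumps 5 from row 1; 5 bumps 7 from row 2; 7 bumps 9 from row 3; 9 starts row 4. P = [[1, 3, 8], [5], [7], [9]].
Insert 6: 6 bumps 8 from row 1; 8 appends to row 2. P = [[1, 3, 6], [5, 8], [7], [9]].
Insert 4: 4 bumps 6 from row 1; 6 bumps 8 from row 2; 8 appends to row 3. P = [[1, 3, 4], [5, 6], [7, 8], [9]].
Insert 2: 2 bumps 3 from row 1; 3 bumps 5 from row 2; 5 bumps 7 from row 3; 7 bumps 9 from row 4; 9 starts row 5. P = [[1, 2, 4], [3, 6], [5, 8], [7], [9]].

So P = [[1, 2, 4], [3, 6], [5, 8], [7], [9]], Q = [[1, 3, 5], [2, 7], [4, 8], [6], [9]].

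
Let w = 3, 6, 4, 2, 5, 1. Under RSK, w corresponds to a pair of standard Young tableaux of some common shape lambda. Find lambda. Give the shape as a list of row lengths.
Row-insert each entry into an empty tableau.

After inserting 3: P = [[3]].
After inserting 6: P = [[3, 6]].
After inserting 4: P = [[3, 4], [6]].
After inserting 2: P = [[2, 4], [3], [6]].
After inserting 5: P = [[2, 4, 5], [3], [6]].
After inserting 1: P = [[1, 4, 5], [2], [3], [6]].

The final insertion tableau P = [[1, 4, 5], [2], [3], [6]] has shape [3, 1, 1, 1].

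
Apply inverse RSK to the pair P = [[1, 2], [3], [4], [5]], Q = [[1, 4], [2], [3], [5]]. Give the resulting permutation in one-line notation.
5 4 1 3 2

Reverse the RSK construction: for i from n down to 1, find the cell of Q containing i, remove the entry at that cell from P, and reverse-bump it up through P; the value ejected from row 1 is w(i).

Step i=5: Q has 5 at row 4, column 1; remove 5 from row 4 of P and reverse-bump: 5 enters row 3 and ejects 4; 4 enters row 2 and ejects 3; 3 enters row 1 and ejects 2. So w(5) = 2. P is now [[1, 3], [4], [5]].
Step i=4: Q has 4 at row 1, column 2; remove that cell from P, ejecting 3. So w(4) = 3. P is now [[1], [4], [5]].
Step i=3: Q has 3 at row 3, column 1; remove 5 from row 3 of P and reverse-bump: 5 enters row 2 and ejects 4; 4 enters row 1 and ejects 1. So w(3) = 1. P is now [[4], [5]].
Step i=2: Q has 2 at row 2, column 1; remove 5 from row 2 of P and reverse-bump: 5 enters row 1 and ejects 4. So w(2) = 4. P is now [[5]].
Step i=1: Q has 1 at row 1, column 1; remove that cell from P, ejecting 5. So w(1) = 5. P is now [].

So w = 5 4 1 3 2.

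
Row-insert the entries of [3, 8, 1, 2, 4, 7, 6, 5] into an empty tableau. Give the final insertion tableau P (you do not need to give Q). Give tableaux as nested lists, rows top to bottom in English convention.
P = [[1, 2, 4, 5], [3, 6], [7], [8]]

Insert 3: appended to row 1. P = [[3]].
Insert 8: appended to row 1. P = [[3, 8]].
Insert 1: 1 bumps 3 from row 1; 3 starts row 2. P = [[1, 8], [3]].
Insert 2: 2 bumps 8 from row 1; 8 appends to row 2. P = [[1, 2], [3, 8]].
Insert 4: appended to row 1. P = [[1, 2, 4], [3, 8]].
Insert 7: appended to row 1. P = [[1, 2, 4, 7], [3, 8]].
Insert 6: 6 bumps 7 from row 1; 7 bumps 8 from row 2; 8 starts row 3. P = [[1, 2, 4, 6], [3, 7], [8]].
Insert 5: 5 bumps 6 from row 1; 6 bumps 7 from row 2; 7 bumps 8 from row 3; 8 starts row 4. P = [[1, 2, 4, 5], [3, 6], [7], [8]].

So P = [[1, 2, 4, 5], [3, 6], [7], [8]].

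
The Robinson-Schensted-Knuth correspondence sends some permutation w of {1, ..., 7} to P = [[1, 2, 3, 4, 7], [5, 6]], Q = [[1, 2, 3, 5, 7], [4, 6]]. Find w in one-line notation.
Reverse the RSK construction: for i from n down to 1, find the cell of Q containing i, remove the entry at that cell from P, and reverse-bump it up through P; the value ejected from row 1 is w(i).

Step i=7: Q has 7 at row 1, column 5; remove that cell from P, ejecting 7. So w(7) = 7. P is now [[1, 2, 3, 4], [5, 6]].
Step i=6: Q has 6 at row 2, column 2; remove 6 from row 2 of P and reverse-bump: 6 enters row 1 and ejects 4. So w(6) = 4. P is now [[1, 2, 3, 6], [5]].
Step i=5: Q has 5 at row 1, column 4; remove that cell from P, ejecting 6. So w(5) = 6. P is now [[1, 2, 3], [5]].
Step i=4: Q has 4 at row 2, column 1; remove 5 from row 2 of P and reverse-bump: 5 enters row 1 and ejects 3. So w(4) = 3. P is now [[1, 2, 5]].
Step i=3: Q has 3 at row 1, column 3; remove that cell from P, ejecting 5. So w(3) = 5. P is now [[1, 2]].
Step i=2: Q has 2 at row 1, column 2; remove that cell from P, ejecting 2. So w(2) = 2. P is now [[1]].
Step i=1: Q has 1 at row 1, column 1; remove that cell from P, ejecting 1. So w(1) = 1. P is now [].

So w = 1 2 5 3 6 4 7.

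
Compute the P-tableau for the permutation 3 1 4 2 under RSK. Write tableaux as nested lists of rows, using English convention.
After inserting 3: P = [[3]].
After inserting 1: P = [[1], [3]].
After inserting 4: P = [[1, 4], [3]].
After inserting 2: P = [[1, 2], [3, 4]].

So P = [[1, 2], [3, 4]].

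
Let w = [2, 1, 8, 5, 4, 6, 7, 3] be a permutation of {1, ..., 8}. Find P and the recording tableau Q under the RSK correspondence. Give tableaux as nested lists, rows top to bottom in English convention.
P = [[1, 3, 6, 7], [2, 4], [5], [8]], Q = [[1, 3, 6, 7], [2, 4], [5], [8]]

Insert each entry of the permutation into P by Schensted row insertion, recording in Q the position of each new cell.

Insert 2: appended to row 1. P = [[2]], Q = [[1]].
Insert 1: 1 bumps 2 from row 1; 2 starts row 2. P = [[1], [2]], Q = [[1], [2]].
Insert 8: appended to row 1. P = [[1, 8], [2]], Q = [[1, 3], [2]].
Insert 5: 5 bumps 8 from row 1; 8 appends to row 2. P = [[1, 5], [2, 8]], Q = [[1, 3], [2, 4]].
Insert 4: 4 bumps 5 from row 1; 5 bumps 8 from row 2; 8 starts row 3. P = [[1, 4], [2, 5], [8]], Q = [[1, 3], [2, 4], [5]].
Insert 6: appended to row 1. P = [[1, 4, 6], [2, 5], [8]], Q = [[1, 3, 6], [2, 4], [5]].
Insert 7: appended to row 1. P = [[1, 4, 6, 7], [2, 5], [8]], Q = [[1, 3, 6, 7], [2, 4], [5]].
Insert 3: 3 bumps 4 from row 1; 4 bumps 5 from row 2; 5 bumps 8 from row 3; 8 starts row 4. P = [[1, 3, 6, 7], [2, 4], [5], [8]], Q = [[1, 3, 6, 7], [2, 4], [5], [8]].

So P = [[1, 3, 6, 7], [2, 4], [5], [8]], Q = [[1, 3, 6, 7], [2, 4], [5], [8]].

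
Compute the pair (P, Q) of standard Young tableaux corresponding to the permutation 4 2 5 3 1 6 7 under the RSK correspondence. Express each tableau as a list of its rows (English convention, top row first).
P = [[1, 3, 6, 7], [2, 5], [4]], Q = [[1, 3, 6, 7], [2, 4], [5]]

Insert each entry of the permutation into P by Schensted row insertion, recording in Q the position of each new cell.

Insert 4: appended to row 1. P = [[4]].
Insert 2: 2 bumps 4 from row 1; 4 starts row 2. P = [[2], [4]].
Insert 5: appended to row 1. P = [[2, 5], [4]].
Insert 3: 3 bumps 5 from row 1; 5 appends to row 2. P = [[2, 3], [4, 5]].
Insert 1: 1 bumps 2 from row 1; 2 bumps 4 from row 2; 4 starts row 3. P = [[1, 3], [2, 5], [4]].
Insert 6: appended to row 1. P = [[1, 3, 6], [2, 5], [4]].
Insert 7: appended to row 1. P = [[1, 3, 6, 7], [2, 5], [4]].

So P = [[1, 3, 6, 7], [2, 5], [4]], Q = [[1, 3, 6, 7], [2, 4], [5]].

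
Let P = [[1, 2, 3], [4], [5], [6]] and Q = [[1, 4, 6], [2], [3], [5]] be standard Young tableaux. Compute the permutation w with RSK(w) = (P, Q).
6 5 1 4 2 3

Reverse RSK: for i = n, n-1, ..., 1, locate i in Q, remove the corresponding corner cell from P, and reverse-bump its entry up through P; the value ejected from row 1 is w(i).

So w = 6 5 1 4 2 3.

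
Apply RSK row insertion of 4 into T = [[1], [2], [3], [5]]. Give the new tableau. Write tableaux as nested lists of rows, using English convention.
[[1, 4], [2], [3], [5]]

4 is larger than every entry of row 1, so it is appended to row 1. The new tableau is [[1, 4], [2], [3], [5]].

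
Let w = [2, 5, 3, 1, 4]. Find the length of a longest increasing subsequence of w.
3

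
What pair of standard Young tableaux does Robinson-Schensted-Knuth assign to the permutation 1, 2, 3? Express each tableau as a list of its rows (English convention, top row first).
P = [[1, 2, 3]], Q = [[1, 2, 3]]

Insert each entry of the permutation into P by Schensted row insertion, recording in Q the position of each new cell.

Insert 1: appended to row 1. P = [[1]].
Insert 2: appended to row 1. P = [[1, 2]].
Insert 3: appended to row 1. P = [[1, 2, 3]].

So P = [[1, 2, 3]], Q = [[1, 2, 3]].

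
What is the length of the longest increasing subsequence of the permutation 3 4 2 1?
2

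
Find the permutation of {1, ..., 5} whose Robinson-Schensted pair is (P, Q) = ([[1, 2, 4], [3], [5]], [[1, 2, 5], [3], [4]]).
1 5 3 2 4

Reverse the RSK construction: for i from n down to 1, find the cell of Q containing i, remove the entry at that cell from P, and reverse-bump it up through P; the value ejected from row 1 is w(i).

Step i=5: Q has 5 at row 1, column 3; remove that cell from P, ejecting 4. So w(5) = 4. P is now [[1, 2], [3], [5]].
Step i=4: Q has 4 at row 3, column 1; remove 5 from row 3 of P and reverse-bump: 5 enters row 2 and ejects 3; 3 enters row 1 and ejects 2. So w(4) = 2. P is now [[1, 3], [5]].
Step i=3: Q has 3 at row 2, column 1; remove 5 from row 2 of P and reverse-bump: 5 enters row 1 and ejects 3. So w(3) = 3. P is now [[1, 5]].
Step i=2: Q has 2 at row 1, column 2; remove that cell from P, ejecting 5. So w(2) = 5. P is now [[1]].
Step i=1: Q has 1 at row 1, column 1; remove that cell from P, ejecting 1. So w(1) = 1. P is now [].

So w = 1 5 3 2 4.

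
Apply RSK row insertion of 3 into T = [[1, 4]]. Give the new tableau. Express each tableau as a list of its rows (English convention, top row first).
In row 1, 3 replaces 4 (the leftmost entry greater than 3); 4 is bumped to row 2. 4 starts a new row 2. The new tableau is [[1, 3], [4]].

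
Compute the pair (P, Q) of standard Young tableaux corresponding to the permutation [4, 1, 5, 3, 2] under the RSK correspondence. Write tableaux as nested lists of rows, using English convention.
Insert each entry of the permutation into P by Schensted row insertion, recording in Q the position of each new cell.

Insert 4: appended to row 1. P = [[4]].
Insert 1: 1 bumps 4 from row 1; 4 starts row 2. P = [[1], [4]].
Insert 5: appended to row 1. P = [[1, 5], [4]].
Insert 3: 3 bumps 5 from row 1; 5 appends to row 2. P = [[1, 3], [4, 5]].
Insert 2: 2 bumps 3 from row 1; 3 bumps 4 from row 2; 4 starts row 3. P = [[1, 2], [3, 5], [4]].

So P = [[1, 2], [3, 5], [4]], Q = [[1, 3], [2, 4], [5]].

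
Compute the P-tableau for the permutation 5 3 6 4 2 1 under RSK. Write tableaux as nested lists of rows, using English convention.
Insert 5: appended to row 1. P = [[5]].
Insert 3: 3 bumps 5 from row 1; 5 starts row 2. P = [[3], [5]].
Insert 6: appended to row 1. P = [[3, 6], [5]].
Insert 4: 4 bumps 6 from row 1; 6 appends to row 2. P = [[3, 4], [5, 6]].
Insert 2: 2 bumps 3 from row 1; 3 bumps 5 from row 2; 5 starts row 3. P = [[2, 4], [3, 6], [5]].
Insert 1: 1 bumps 2 from row 1; 2 bumps 3 from row 2; 3 bumps 5 from row 3; 5 starts row 4. P = [[1, 4], [2, 6], [3], [5]].

So P = [[1, 4], [2, 6], [3], [5]].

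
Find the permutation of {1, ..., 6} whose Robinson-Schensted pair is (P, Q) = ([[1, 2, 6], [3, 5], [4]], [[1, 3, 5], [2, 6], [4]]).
4 3 5 1 6 2

Reverse the RSK construction: for i from n down to 1, find the cell of Q containing i, remove the entry at that cell from P, and reverse-bump it up through P; the value ejected from row 1 is w(i).

Step i=6: Q has 6 at row 2, column 2; remove 5 from row 2 of P and reverse-bump: 5 enters row 1 and ejects 2. So w(6) = 2. P is now [[1, 5, 6], [3], [4]].
Step i=5: Q has 5 at row 1, column 3; remove that cell from P, ejecting 6. So w(5) = 6. P is now [[1, 5], [3], [4]].
Step i=4: Q has 4 at row 3, column 1; remove 4 from row 3 of P and reverse-bump: 4 enters row 2 and ejects 3; 3 enters row 1 and ejects 1. So w(4) = 1. P is now [[3, 5], [4]].
Step i=3: Q has 3 at row 1, column 2; remove that cell from P, ejecting 5. So w(3) = 5. P is now [[3], [4]].
Step i=2: Q has 2 at row 2, column 1; remove 4 from row 2 of P and reverse-bump: 4 enters row 1 and ejects 3. So w(2) = 3. P is now [[4]].
Step i=1: Q has 1 at row 1, column 1; remove that cell from P, ejecting 4. So w(1) = 4. P is now [].

So w = 4 3 5 1 6 2.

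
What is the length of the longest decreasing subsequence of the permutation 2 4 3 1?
3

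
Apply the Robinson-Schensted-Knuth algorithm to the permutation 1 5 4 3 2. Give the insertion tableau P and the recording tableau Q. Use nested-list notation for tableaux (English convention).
P = [[1, 2], [3], [4], [5]], Q = [[1, 2], [3], [4], [5]]

Insert each entry of the permutation into P by Schensted row insertion, recording in Q the position of each new cell.

Insert 1: appended to row 1. P = [[1]], Q = [[1]].
Insert 5: appended to row 1. P = [[1, 5]], Q = [[1, 2]].
Insert 4: 4 bumps 5 from row 1; 5 starts row 2. P = [[1, 4], [5]], Q = [[1, 2], [3]].
Insert 3: 3 bumps 4 from row 1; 4 bumps 5 from row 2; 5 starts row 3. P = [[1, 3], [4], [5]], Q = [[1, 2], [3], [4]].
Insert 2: 2 bumps 3 from row 1; 3 bumps 4 from row 2; 4 bumps 5 from row 3; 5 starts row 4. P = [[1, 2], [3], [4], [5]], Q = [[1, 2], [3], [4], [5]].

So P = [[1, 2], [3], [4], [5]], Q = [[1, 2], [3], [4], [5]].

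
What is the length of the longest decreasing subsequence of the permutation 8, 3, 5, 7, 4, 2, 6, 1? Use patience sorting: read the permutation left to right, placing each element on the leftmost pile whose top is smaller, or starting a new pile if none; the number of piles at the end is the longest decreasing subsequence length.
5

8: new pile. tops = [8]
3: new pile. tops = [8, 3]
5: onto pile 2 (replacing 3). tops = [8, 5]
7: onto pile 2 (replacing 5). tops = [8, 7]
4: new pile. tops = [8, 7, 4]
2: new pile. tops = [8, 7, 4, 2]
6: onto pile 3 (replacing 4). tops = [8, 7, 6, 2]
1: new pile. tops = [8, 7, 6, 2, 1]

5 piles, so the longest decreasing subsequence has length 5.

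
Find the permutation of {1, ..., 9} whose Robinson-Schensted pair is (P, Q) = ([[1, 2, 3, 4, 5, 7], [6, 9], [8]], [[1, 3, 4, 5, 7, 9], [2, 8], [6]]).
Reverse the RSK construction: for i from n down to 1, find the cell of Q containing i, remove the entry at that cell from P, and reverse-bump it up through P; the value ejected from row 1 is w(i).

Step i=9: Q has 9 at row 1, column 6; remove that cell from P, ejecting 7. So w(9) = 7. P is now [[1, 2, 3, 4, 5], [6, 9], [8]].
Step i=8: Q has 8 at row 2, column 2; remove 9 from row 2 of P and reverse-bump: 9 enters row 1 and ejects 5. So w(8) = 5. P is now [[1, 2, 3, 4, 9], [6], [8]].
Step i=7: Q has 7 at row 1, column 5; remove that cell from P, ejecting 9. So w(7) = 9. P is now [[1, 2, 3, 4], [6], [8]].
Step i=6: Q has 6 at row 3, column 1; remove 8 from row 3 of P and reverse-bump: 8 enters row 2 and ejects 6; 6 enters row 1 and ejects 4. So w(6) = 4. P is now [[1, 2, 3, 6], [8]].
Step i=5: Q has 5 at row 1, column 4; remove that cell from P, ejecting 6. So w(5) = 6. P is now [[1, 2, 3], [8]].
Step i=4: Q has 4 at row 1, column 3; remove that cell from P, ejecting 3. So w(4) = 3. P is now [[1, 2], [8]].
Step i=3: Q has 3 at row 1, column 2; remove that cell from P, ejecting 2. So w(3) = 2. P is now [[1], [8]].
Step i=2: Q has 2 at row 2, column 1; remove 8 from row 2 of P and reverse-bump: 8 enters row 1 and ejects 1. So w(2) = 1. P is now [[8]].
Step i=1: Q has 1 at row 1, column 1; remove that cell from P, ejecting 8. So w(1) = 8. P is now [].

So w = 8 1 2 3 6 4 9 5 7.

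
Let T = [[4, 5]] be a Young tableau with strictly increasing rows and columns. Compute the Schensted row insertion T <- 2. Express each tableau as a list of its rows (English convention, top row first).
[[2, 5], [4]]

In row 1, 2 replaces 4 (the leftmost entry greater than 2); 4 is bumped to row 2. 4 starts a new row 2. The new tableau is [[2, 5], [4]].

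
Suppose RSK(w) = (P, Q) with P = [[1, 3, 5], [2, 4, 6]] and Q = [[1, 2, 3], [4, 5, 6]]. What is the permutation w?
2 4 6 1 3 5

Reverse the RSK construction: for i from n down to 1, find the cell of Q containing i, remove the entry at that cell from P, and reverse-bump it up through P; the value ejected from row 1 is w(i).

Step i=6: Q has 6 at row 2, column 3; remove 6 from row 2 of P and reverse-bump: 6 enters row 1 and ejects 5. So w(6) = 5. P is now [[1, 3, 6], [2, 4]].
Step i=5: Q has 5 at row 2, column 2; remove 4 from row 2 of P and reverse-bump: 4 enters row 1 and ejects 3. So w(5) = 3. P is now [[1, 4, 6], [2]].
Step i=4: Q has 4 at row 2, column 1; remove 2 from row 2 of P and reverse-bump: 2 enters row 1 and ejects 1. So w(4) = 1. P is now [[2, 4, 6]].
Step i=3: Q has 3 at row 1, column 3; remove that cell from P, ejecting 6. So w(3) = 6. P is now [[2, 4]].
Step i=2: Q has 2 at row 1, column 2; remove that cell from P, ejecting 4. So w(2) = 4. P is now [[2]].
Step i=1: Q has 1 at row 1, column 1; remove that cell from P, ejecting 2. So w(1) = 2. P is now [].

So w = 2 4 6 1 3 5.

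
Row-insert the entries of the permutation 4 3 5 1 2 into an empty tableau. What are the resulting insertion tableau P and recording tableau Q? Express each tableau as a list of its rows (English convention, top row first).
Insert each entry of the permutation into P by Schensted row insertion, recording in Q the position of each new cell.

Insert 4: appended to row 1. P = [[4]].
Insert 3: 3 bumps 4 from row 1; 4 starts row 2. P = [[3], [4]].
Insert 5: appended to row 1. P = [[3, 5], [4]].
Insert 1: 1 bumps 3 from row 1; 3 bumps 4 from row 2; 4 starts row 3. P = [[1, 5], [3], [4]].
Insert 2: 2 bumps 5 from row 1; 5 appends to row 2. P = [[1, 2], [3, 5], [4]].

So P = [[1, 2], [3, 5], [4]], Q = [[1, 3], [2, 5], [4]].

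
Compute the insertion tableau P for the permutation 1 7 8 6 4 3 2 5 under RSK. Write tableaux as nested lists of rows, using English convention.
P = [[1, 2, 5], [3, 8], [4], [6], [7]]

Insert 1: appended to row 1. P = [[1]].
Insert 7: appended to row 1. P = [[1, 7]].
Insert 8: appended to row 1. P = [[1, 7, 8]].
Insert 6: 6 bumps 7 from row 1; 7 starts row 2. P = [[1, 6, 8], [7]].
Insert 4: 4 bumps 6 from row 1; 6 bumps 7 from row 2; 7 starts row 3. P = [[1, 4, 8], [6], [7]].
Insert 3: 3 bumps 4 from row 1; 4 bumps 6 from row 2; 6 bumps 7 from row 3; 7 starts row 4. P = [[1, 3, 8], [4], [6], [7]].
Insert 2: 2 bumps 3 from row 1; 3 bumps 4 from row 2; 4 bumps 6 from row 3; 6 bumps 7 from row 4; 7 starts row 5. P = [[1, 2, 8], [3], [4], [6], [7]].
Insert 5: 5 bumps 8 from row 1; 8 appends to row 2. P = [[1, 2, 5], [3, 8], [4], [6], [7]].

So P = [[1, 2, 5], [3, 8], [4], [6], [7]].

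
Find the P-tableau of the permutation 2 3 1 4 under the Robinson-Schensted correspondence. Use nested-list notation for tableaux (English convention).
Insert 2: appended to row 1. P = [[2]].
Insert 3: appended to row 1. P = [[2, 3]].
Insert 1: 1 bumps 2 from row 1; 2 starts row 2. P = [[1, 3], [2]].
Insert 4: appended to row 1. P = [[1, 3, 4], [2]].

So P = [[1, 3, 4], [2]].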